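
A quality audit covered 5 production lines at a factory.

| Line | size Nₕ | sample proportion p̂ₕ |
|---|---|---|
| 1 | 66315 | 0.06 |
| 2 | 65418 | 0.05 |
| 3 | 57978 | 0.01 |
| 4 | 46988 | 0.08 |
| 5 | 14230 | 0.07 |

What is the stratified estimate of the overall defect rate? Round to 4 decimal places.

0.0502

N = 66315 + 65418 + 57978 + 46988 + 14230 = 250929.
Overall proportion = Σ (Nₕ/N)·p̂ₕ.
Σ Nₕp̂ₕ = 3978.9 + 3270.9 + 579.78 + 3759.04 + 996.1 = 12584.72.
12584.72 / 250929 = 0.050153... → 0.0502.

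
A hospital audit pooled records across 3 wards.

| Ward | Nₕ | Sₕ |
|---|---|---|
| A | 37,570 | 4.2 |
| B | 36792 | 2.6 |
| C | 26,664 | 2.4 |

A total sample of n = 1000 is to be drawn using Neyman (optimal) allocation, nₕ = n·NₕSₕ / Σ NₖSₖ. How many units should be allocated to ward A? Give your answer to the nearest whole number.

497

A: NₕSₕ = 37570·4.2 = 157794
B: NₕSₕ = 36792·2.6 = 95659.2
C: NₕSₕ = 26664·2.4 = 63993.6
Σ NₕSₕ = 317446.8.
n_A = 1000·157794/317446.8 = 497.072... → 497.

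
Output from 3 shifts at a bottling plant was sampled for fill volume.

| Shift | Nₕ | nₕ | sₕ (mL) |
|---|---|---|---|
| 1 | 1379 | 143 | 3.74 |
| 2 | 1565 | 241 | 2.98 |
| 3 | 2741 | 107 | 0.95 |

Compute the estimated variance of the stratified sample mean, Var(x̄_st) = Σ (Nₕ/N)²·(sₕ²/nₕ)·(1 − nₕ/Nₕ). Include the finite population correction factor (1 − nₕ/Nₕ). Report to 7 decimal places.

N = 5685. Term for each stratum: Wₕ²sₕ²/nₕ·(1−nₕ/Nₕ).
Var(x̄_st) = 0.0051585657 + 0.0023624187 + 0.0018842013 = 0.0094051857 → 0.0094052.

0.0094052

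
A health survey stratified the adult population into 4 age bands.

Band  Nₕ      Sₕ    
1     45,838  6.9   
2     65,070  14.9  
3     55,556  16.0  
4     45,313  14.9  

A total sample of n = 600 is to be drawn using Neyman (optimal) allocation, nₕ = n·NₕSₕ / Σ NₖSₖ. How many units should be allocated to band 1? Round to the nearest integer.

1: NₕSₕ = 45838·6.9 = 316282.2
2: NₕSₕ = 65070·14.9 = 969543
3: NₕSₕ = 55556·16.0 = 888896
4: NₕSₕ = 45313·14.9 = 675163.7
Σ NₕSₕ = 2849884.9.
n_1 = 600·316282.2/2849884.9 = 66.588... → 67.

67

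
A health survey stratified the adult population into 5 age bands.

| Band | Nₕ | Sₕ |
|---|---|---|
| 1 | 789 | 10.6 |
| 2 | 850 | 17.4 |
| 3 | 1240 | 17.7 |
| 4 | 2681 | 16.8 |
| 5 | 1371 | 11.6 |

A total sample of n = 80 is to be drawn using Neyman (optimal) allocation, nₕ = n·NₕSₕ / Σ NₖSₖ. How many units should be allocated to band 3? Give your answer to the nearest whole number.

17

Σ NₕSₕ = 789·10.6 + 850·17.4 + 1240·17.7 + 2681·16.8 + 1371·11.6 = 106045.8.
Share for 3: 21948/106045.8 = 0.20697.
n_3 = 80 × 0.20697 = 16.557... → 17.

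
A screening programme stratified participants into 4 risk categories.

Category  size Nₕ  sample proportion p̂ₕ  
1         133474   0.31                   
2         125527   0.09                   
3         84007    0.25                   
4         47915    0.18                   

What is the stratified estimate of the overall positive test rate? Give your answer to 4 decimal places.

Wₕ = Nₕ/N with N = 390923: 0.3414, 0.3211, 0.2149, 0.1226.
p̂_st = 0.3414·0.31 + 0.3211·0.09 + 0.2149·0.25 + 0.1226·0.18 ≈ 0.210529... → 0.2105.

0.2105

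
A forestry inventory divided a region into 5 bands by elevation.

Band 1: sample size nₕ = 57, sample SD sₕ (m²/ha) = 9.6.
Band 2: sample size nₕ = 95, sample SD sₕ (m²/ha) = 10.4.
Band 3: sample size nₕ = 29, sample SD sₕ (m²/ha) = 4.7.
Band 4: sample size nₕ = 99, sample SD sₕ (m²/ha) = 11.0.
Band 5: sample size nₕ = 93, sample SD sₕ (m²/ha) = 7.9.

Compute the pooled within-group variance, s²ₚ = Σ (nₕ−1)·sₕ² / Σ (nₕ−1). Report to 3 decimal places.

1: (57−1)·9.6² = 56·92.16 = 5160.96
2: (95−1)·10.4² = 94·108.16 = 10167.04
3: (29−1)·4.7² = 28·22.09 = 618.52
4: (99−1)·11.0² = 98·121 = 11858
5: (93−1)·7.9² = 92·62.41 = 5741.72
Numerator = 33546.24; denominator = Σ(nₕ−1) = 368.
s²ₚ = 33546.24/368 = 91.15826... → 91.158.

91.158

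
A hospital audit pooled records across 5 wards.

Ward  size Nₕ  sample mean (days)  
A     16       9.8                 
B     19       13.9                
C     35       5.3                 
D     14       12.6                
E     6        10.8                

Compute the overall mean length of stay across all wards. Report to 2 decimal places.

9.42

N = 90; weights Wₕ = Nₕ/N = (0.1778, 0.2111, 0.3889, 0.1556, 0.0667).
x̄_st = Σ Wₕ·x̄ₕ = 0.1778·9.8 + 0.2111·13.9 + 0.3889·5.3 + 0.1556·12.6 + 0.0667·10.8 ≈ 9.4178...
→ 9.42.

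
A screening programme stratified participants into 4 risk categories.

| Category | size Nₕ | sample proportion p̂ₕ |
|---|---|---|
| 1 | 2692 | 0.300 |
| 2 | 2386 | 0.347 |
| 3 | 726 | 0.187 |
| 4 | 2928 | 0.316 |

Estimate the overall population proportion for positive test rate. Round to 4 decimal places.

0.3088

Wₕ = Nₕ/N with N = 8732: 0.3083, 0.2732, 0.0831, 0.3353.
p̂_st = 0.3083·0.300 + 0.2732·0.347 + 0.0831·0.187 + 0.3353·0.316 ≈ 0.308813... → 0.3088.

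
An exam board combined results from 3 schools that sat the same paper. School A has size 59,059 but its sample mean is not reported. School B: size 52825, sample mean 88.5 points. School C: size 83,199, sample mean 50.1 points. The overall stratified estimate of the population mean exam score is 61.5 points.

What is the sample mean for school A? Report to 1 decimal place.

Σ Nₕx̄ₕ = N·μ, so 59059·x̄_A = 195083·61.5 − (52825·88.5 + 83199·50.1).
= 11997604.5 − 8843282.4 = 3154322.1.
x̄_A = 3154322.1 / 59059 = 53.410... → 53.4.

53.4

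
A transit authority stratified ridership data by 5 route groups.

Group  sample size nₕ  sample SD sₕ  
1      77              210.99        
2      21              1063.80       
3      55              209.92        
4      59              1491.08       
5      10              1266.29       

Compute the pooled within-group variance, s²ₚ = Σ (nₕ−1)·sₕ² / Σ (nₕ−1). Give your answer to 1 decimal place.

1: (77−1)·210.99² = 76·44516.7801 = 3383275.2876
2: (21−1)·1063.80² = 20·1131670.44 = 22633408.8
3: (55−1)·209.92² = 54·44066.4064 = 2379585.9456
4: (59−1)·1491.08² = 58·2223319.5664 = 128952534.8512
5: (10−1)·1266.29² = 9·1603490.3641 = 14431413.2769
Numerator = 171780218.1613; denominator = Σ(nₕ−1) = 217.
s²ₚ = 171780218.1613/217 = 791613.909... → 791613.9.

791613.9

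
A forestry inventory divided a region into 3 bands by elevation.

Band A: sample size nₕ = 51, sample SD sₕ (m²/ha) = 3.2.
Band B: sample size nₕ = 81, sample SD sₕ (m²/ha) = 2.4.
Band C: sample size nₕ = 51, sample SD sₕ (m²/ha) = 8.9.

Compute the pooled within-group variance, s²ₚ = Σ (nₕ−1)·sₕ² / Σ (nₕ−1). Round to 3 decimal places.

Degrees of freedom: 50 + 80 + 50 = 180.
Σ(nₕ−1)sₕ² = 50·10.24 + 80·5.76 + 50·79.21 = 4933.3.
s²ₚ = 4933.3 / 180 = 27.40722... → 27.407.

27.407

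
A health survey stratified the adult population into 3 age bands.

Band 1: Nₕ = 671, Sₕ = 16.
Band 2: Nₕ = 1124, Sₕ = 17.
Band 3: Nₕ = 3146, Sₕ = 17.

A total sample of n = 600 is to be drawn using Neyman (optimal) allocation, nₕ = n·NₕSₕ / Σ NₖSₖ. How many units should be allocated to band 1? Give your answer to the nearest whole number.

77

Σ NₕSₕ = 671·16 + 1124·17 + 3146·17 = 83326.
Share for 1: 10736/83326 = 0.12884.
n_1 = 600 × 0.12884 = 77.306... → 77.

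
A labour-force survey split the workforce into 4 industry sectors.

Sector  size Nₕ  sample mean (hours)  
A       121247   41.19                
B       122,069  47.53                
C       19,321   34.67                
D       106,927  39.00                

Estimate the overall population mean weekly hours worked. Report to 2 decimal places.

N = 369564; weights Wₕ = Nₕ/N = (0.3281, 0.3303, 0.0523, 0.2893).
x̄_st = Σ Wₕ·x̄ₕ = 0.3281·41.19 + 0.3303·47.53 + 0.0523·34.67 + 0.2893·39.00 ≈ 42.3096...
→ 42.31.

42.31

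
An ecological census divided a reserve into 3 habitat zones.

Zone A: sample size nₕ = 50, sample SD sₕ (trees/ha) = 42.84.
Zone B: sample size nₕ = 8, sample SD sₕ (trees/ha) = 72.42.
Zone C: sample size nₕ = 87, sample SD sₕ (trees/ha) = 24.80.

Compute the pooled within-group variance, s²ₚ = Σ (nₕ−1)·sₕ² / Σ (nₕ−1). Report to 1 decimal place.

Degrees of freedom: 49 + 7 + 86 = 142.
Σ(nₕ−1)sₕ² = 49·1835.2656 + 7·5244.6564 + 86·615.04 = 179534.0492.
s²ₚ = 179534.0492 / 142 = 1264.324... → 1264.3.

1264.3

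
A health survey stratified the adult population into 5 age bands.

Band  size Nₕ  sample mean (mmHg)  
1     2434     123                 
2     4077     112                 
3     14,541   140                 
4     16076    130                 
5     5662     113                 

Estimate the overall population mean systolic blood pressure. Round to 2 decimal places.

N = 2434 + 4077 + 14541 + 16076 + 5662 = 42790.
The stratified mean weights each stratum mean by its population share Nₕ/N.
Σ Nₕx̄ₕ = 2434·123 + 4077·112 + 14541·140 + 16076·130 + 5662·113 = 299382 + 456624 + 2035740 + 2089880 + 639806 = 5521432.
Divide by N: 5521432 / 42790 = 129.0356... → 129.04.

129.04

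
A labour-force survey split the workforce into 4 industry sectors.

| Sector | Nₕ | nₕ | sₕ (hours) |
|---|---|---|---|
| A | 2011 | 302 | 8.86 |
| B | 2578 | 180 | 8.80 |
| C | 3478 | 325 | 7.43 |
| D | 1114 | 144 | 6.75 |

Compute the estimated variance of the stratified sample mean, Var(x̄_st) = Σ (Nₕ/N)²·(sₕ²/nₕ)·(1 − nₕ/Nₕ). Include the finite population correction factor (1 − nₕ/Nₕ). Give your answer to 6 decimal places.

N = 9181. Term for each stratum: Wₕ²sₕ²/nₕ·(1−nₕ/Nₕ).
Var(x̄_st) = 0.010598262 + 0.031553312 + 0.022098757 + 0.004056225 = 0.068306556 → 0.068307.

0.068307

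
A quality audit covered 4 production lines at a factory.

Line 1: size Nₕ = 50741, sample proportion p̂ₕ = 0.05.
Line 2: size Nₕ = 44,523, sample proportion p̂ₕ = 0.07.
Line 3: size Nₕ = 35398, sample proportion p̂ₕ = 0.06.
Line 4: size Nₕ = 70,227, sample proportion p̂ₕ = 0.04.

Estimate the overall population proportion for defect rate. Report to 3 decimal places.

Wₕ = Nₕ/N with N = 200889: 0.2526, 0.2216, 0.1762, 0.3496.
p̂_st = 0.2526·0.05 + 0.2216·0.07 + 0.1762·0.06 + 0.3496·0.04 ≈ 0.05270... → 0.053.

0.053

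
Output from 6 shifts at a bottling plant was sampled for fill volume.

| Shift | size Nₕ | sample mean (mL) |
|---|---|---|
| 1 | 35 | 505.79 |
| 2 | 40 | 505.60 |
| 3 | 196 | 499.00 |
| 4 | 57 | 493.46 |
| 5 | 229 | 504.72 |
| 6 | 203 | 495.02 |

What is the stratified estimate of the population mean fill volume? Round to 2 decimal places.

499.91

N = 760; weights Wₕ = Nₕ/N = (0.0461, 0.0526, 0.2579, 0.0750, 0.3013, 0.2671).
x̄_st = Σ Wₕ·x̄ₕ = 0.0461·505.79 + 0.0526·505.60 + 0.2579·499.00 + 0.0750·493.46 + 0.3013·504.72 + 0.2671·495.02 ≈ 499.9050...
→ 499.91.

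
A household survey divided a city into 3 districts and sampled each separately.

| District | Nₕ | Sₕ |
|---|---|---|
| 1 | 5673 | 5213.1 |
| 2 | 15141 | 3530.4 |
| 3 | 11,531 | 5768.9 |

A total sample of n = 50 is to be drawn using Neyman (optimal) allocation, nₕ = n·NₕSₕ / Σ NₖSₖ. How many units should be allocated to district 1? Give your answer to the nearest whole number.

Σ NₕSₕ = 5673·5213.1 + 15141·3530.4 + 11531·5768.9 = 149548888.6.
Share for 1: 29573916.3/149548888.6 = 0.19775.
n_1 = 50 × 0.19775 = 9.888... → 10.

10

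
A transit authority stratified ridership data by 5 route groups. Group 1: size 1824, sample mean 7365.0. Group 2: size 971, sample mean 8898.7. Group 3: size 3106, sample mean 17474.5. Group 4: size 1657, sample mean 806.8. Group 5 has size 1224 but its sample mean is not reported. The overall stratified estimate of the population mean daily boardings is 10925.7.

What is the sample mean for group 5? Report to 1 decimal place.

14920.3

N = 1824 + 971 + 3106 + 1657 + 1224 = 8782.
Overall total = μ·N = 10925.7·8782 = 95949497.4.
Subtract the known strata: 1824·7365.0 + 971·8898.7 + 3106·17474.5 + 1657·806.8 = 77687062.3.
Remaining total for group 5: 95949497.4 − 77687062.3 = 18262435.1.
Divide by its size: 18262435.1 / 1224 = 14920.290... → 14920.3.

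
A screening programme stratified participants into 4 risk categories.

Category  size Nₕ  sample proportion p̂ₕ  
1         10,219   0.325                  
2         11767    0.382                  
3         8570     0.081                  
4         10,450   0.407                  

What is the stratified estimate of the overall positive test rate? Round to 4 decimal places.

Wₕ = Nₕ/N with N = 41006: 0.2492, 0.2870, 0.2090, 0.2548.
p̂_st = 0.2492·0.325 + 0.2870·0.382 + 0.2090·0.081 + 0.2548·0.407 ≈ 0.311259... → 0.3113.

0.3113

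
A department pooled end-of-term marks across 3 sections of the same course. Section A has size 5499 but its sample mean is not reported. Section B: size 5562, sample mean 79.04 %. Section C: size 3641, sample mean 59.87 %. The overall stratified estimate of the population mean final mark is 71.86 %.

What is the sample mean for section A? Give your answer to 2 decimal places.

Σ Nₕx̄ₕ = N·μ, so 5499·x̄_A = 14702·71.86 − (5562·79.04 + 3641·59.87).
= 1056485.72 − 657607.15 = 398878.57.
x̄_A = 398878.57 / 5499 = 72.5366... → 72.54.

72.54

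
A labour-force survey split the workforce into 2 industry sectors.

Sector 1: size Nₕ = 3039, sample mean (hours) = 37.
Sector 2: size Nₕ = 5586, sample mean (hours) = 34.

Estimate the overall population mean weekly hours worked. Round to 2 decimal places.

35.06

N = 3039 + 5586 = 8625.
Overall mean = Σ (Nₕ/N)·x̄ₕ — weight by population share, not a simple average.
Σ Nₕx̄ₕ = 3039·37 + 5586·34 = 112443 + 189924 = 302367.
Divide by N: 302367 / 8625 = 35.0570... → 35.06.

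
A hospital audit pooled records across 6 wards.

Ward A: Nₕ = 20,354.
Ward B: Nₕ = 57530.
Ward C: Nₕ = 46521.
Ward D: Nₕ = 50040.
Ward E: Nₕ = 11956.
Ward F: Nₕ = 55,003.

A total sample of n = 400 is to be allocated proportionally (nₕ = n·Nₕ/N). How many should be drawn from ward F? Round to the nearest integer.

N = 20354 + 57530 + 46521 + 50040 + 11956 + 55003 = 241404.
n_F = 400·55003/241404 = 91.139... → 91.

91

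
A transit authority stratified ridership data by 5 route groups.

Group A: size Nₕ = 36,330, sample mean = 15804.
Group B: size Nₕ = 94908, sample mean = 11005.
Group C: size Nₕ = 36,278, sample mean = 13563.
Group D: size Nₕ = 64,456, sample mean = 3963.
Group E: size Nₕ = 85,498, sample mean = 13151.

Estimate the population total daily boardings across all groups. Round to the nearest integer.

3490483700

A: 36330·15804 = 574159320
B: 94908·11005 = 1044462540
C: 36278·13563 = 492038514
D: 64456·3963 = 255439128
E: 85498·13151 = 1124384198
τ̂ = Σ Nₕx̄ₕ = 3490483700.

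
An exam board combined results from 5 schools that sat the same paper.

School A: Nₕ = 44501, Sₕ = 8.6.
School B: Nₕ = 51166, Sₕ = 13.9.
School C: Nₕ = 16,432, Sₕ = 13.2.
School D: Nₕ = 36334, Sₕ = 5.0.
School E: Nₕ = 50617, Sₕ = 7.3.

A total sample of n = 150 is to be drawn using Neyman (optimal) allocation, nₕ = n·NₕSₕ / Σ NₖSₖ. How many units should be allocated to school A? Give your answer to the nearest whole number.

A: NₕSₕ = 44501·8.6 = 382708.6
B: NₕSₕ = 51166·13.9 = 711207.4
C: NₕSₕ = 16432·13.2 = 216902.4
D: NₕSₕ = 36334·5.0 = 181670
E: NₕSₕ = 50617·7.3 = 369504.1
Σ NₕSₕ = 1861992.5.
n_A = 150·382708.6/1861992.5 = 30.831... → 31.

31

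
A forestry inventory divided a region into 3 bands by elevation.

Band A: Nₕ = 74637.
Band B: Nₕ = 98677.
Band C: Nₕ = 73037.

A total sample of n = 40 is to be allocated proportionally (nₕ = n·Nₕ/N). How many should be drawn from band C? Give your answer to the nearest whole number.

12

N = 74637 + 98677 + 73037 = 246351.
n_C = 40·73037/246351 = 11.859... → 12.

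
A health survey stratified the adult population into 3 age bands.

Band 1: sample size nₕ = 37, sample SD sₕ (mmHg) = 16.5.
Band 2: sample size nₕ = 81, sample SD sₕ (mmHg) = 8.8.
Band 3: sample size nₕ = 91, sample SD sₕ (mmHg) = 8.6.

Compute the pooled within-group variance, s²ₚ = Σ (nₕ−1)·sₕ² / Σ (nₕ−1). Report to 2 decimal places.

1: (37−1)·16.5² = 36·272.25 = 9801
2: (81−1)·8.8² = 80·77.44 = 6195.2
3: (91−1)·8.6² = 90·73.96 = 6656.4
Numerator = 22652.6; denominator = Σ(nₕ−1) = 206.
s²ₚ = 22652.6/206 = 109.9641... → 109.96.

109.96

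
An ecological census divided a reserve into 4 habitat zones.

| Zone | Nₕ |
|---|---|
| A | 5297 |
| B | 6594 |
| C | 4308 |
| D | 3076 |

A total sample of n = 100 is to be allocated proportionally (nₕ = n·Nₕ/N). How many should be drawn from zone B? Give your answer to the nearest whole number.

34

Share of zone B = 6594/19275 = 0.34210.
Allocate 100 × 0.34210 = 34.210... → 34.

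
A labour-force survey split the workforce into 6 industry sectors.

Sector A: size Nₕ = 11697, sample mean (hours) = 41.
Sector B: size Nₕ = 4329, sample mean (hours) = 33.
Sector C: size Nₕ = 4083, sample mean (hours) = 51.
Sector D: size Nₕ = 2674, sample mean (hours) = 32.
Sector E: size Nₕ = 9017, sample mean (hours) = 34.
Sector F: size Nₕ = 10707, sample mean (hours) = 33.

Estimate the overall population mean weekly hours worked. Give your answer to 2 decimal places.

N = 42507; weights Wₕ = Nₕ/N = (0.2752, 0.1018, 0.0961, 0.0629, 0.2121, 0.2519).
x̄_st = Σ Wₕ·x̄ₕ = 0.2752·41 + 0.1018·33 + 0.0961·51 + 0.0629·32 + 0.2121·34 + 0.2519·33 ≈ 37.0796...
→ 37.08.

37.08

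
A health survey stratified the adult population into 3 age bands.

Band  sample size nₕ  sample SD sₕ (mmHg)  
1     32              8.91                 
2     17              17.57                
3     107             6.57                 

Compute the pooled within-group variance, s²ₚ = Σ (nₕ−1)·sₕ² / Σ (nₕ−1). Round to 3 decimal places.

78.273

Degrees of freedom: 31 + 16 + 106 = 153.
Σ(nₕ−1)sₕ² = 31·79.3881 + 16·308.7049 + 106·43.1649 = 11975.7889.
s²ₚ = 11975.7889 / 153 = 78.27313... → 78.273.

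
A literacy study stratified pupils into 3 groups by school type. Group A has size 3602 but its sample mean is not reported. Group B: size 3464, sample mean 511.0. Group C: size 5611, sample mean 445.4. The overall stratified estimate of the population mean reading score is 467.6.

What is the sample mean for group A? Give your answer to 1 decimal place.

Σ Nₕx̄ₕ = N·μ, so 3602·x̄_A = 12677·467.6 − (3464·511.0 + 5611·445.4).
= 5927765.2 − 4269243.4 = 1658521.8.
x̄_A = 1658521.8 / 3602 = 460.445... → 460.4.

460.4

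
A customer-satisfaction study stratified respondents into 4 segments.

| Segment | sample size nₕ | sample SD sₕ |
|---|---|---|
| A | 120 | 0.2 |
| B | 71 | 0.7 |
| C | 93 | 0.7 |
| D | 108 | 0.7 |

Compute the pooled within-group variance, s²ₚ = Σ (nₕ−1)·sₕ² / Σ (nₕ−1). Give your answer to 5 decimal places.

0.35198

Degrees of freedom: 119 + 70 + 92 + 107 = 388.
Σ(nₕ−1)sₕ² = 119·0.04 + 70·0.49 + 92·0.49 + 107·0.49 = 136.57.
s²ₚ = 136.57 / 388 = 0.3519845... → 0.35198.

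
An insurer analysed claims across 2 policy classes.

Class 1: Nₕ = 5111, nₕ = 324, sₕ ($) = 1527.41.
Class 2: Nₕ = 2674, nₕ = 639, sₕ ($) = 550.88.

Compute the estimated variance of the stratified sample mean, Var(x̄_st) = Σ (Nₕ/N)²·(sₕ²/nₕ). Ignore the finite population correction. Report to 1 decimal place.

N = 7785. Term for each stratum: Wₕ²sₕ²/nₕ.
Var(x̄_st) = 3103.5645 + 56.0298 = 3159.5943 → 3159.6.

3159.6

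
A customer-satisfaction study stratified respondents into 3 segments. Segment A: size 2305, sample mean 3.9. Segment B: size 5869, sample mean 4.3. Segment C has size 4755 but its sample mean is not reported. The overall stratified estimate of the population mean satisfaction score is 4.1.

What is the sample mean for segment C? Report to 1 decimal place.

4.0

N = 2305 + 5869 + 4755 = 12929.
Overall total = μ·N = 4.1·12929 = 53008.9.
Subtract the known strata: 2305·3.9 + 5869·4.3 = 34226.2.
Remaining total for segment C: 53008.9 − 34226.2 = 18782.7.
Divide by its size: 18782.7 / 4755 = 3.950... → 4.0.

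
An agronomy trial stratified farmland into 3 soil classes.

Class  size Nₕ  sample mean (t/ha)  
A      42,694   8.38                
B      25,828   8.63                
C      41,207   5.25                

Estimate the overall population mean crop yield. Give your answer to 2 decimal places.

7.26

x̄_st = (Σ Nₕx̄ₕ) / (Σ Nₕ) = (42694·8.38 + 25828·8.63 + 41207·5.25) / 109729
= 797008.11 / 109729 = 7.2634... → 7.26.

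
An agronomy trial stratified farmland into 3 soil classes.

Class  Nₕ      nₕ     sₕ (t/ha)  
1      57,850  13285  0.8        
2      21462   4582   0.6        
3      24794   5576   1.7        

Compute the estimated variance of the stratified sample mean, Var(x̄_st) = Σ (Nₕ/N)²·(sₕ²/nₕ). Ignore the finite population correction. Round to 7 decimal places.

0.0000476

N = 104106; Wₕ = Nₕ/N.
class 1: (57850/104106)²·0.8²/13285 = 0.0000148756
class 2: (21462/104106)²·0.6²/4582 = 0.0000033392
class 3: (24794/104106)²·1.7²/5576 = 0.0000293979
Sum = 0.0000476127 → 0.0000476.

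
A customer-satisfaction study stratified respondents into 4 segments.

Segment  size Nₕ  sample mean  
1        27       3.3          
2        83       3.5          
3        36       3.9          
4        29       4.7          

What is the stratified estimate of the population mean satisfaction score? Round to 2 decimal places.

3.75

N = 27 + 83 + 36 + 29 = 175.
The stratified mean weights each stratum mean by its population share Nₕ/N.
Σ Nₕx̄ₕ = 27·3.3 + 83·3.5 + 36·3.9 + 29·4.7 = 89.1 + 290.5 + 140.4 + 136.3 = 656.3.
Divide by N: 656.3 / 175 = 3.7503... → 3.75.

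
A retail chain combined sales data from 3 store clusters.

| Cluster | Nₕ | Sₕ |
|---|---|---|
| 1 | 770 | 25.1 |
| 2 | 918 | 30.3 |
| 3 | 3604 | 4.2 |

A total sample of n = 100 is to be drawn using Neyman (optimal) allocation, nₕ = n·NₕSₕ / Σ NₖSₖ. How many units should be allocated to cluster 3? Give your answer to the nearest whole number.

1: NₕSₕ = 770·25.1 = 19327
2: NₕSₕ = 918·30.3 = 27815.4
3: NₕSₕ = 3604·4.2 = 15136.8
Σ NₕSₕ = 62279.2.
n_3 = 100·15136.8/62279.2 = 24.305... → 24.

24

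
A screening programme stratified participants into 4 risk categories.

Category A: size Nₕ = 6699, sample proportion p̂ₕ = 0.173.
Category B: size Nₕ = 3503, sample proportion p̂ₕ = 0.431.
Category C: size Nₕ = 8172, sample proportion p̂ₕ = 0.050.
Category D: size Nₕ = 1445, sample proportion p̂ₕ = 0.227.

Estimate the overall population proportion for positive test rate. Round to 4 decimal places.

0.1718

N = 6699 + 3503 + 8172 + 1445 = 19819.
Overall proportion = Σ (Nₕ/N)·p̂ₕ.
Σ Nₕp̂ₕ = 1158.927 + 1509.793 + 408.6 + 328.015 = 3405.335.
3405.335 / 19819 = 0.171822... → 0.1718.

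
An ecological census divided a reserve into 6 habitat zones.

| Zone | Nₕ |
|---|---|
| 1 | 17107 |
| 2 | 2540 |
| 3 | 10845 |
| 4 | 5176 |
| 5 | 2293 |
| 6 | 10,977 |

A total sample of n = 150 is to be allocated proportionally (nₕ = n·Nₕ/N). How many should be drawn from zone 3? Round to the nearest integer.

33

N = 17107 + 2540 + 10845 + 5176 + 2293 + 10977 = 48938.
n_3 = 150·10845/48938 = 33.241... → 33.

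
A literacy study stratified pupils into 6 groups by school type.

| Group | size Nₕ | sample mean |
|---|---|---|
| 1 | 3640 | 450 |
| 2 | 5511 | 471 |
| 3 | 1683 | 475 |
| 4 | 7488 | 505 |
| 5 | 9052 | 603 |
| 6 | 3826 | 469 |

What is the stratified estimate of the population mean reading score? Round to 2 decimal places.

N = 31200; weights Wₕ = Nₕ/N = (0.1167, 0.1766, 0.0539, 0.2400, 0.2901, 0.1226).
x̄_st = Σ Wₕ·x̄ₕ = 0.1167·450 + 0.1766·471 + 0.0539·475 + 0.2400·505 + 0.2901·603 + 0.1226·469 ≈ 514.9774...
→ 514.98.

514.98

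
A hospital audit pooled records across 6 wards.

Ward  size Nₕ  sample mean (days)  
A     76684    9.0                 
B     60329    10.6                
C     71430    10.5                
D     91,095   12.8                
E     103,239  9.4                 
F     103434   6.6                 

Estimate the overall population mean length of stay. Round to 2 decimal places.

9.68

N = 506211; weights Wₕ = Nₕ/N = (0.1515, 0.1192, 0.1411, 0.1800, 0.2039, 0.2043).
x̄_st = Σ Wₕ·x̄ₕ = 0.1515·9.0 + 0.1192·10.6 + 0.1411·10.5 + 0.1800·12.8 + 0.2039·9.4 + 0.2043·6.6 ≈ 9.6774...
→ 9.68.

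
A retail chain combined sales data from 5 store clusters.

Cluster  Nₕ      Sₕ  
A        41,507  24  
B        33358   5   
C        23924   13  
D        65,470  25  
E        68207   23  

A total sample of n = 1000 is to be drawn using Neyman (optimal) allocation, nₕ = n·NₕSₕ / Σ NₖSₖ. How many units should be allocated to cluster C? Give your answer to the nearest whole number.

Σ NₕSₕ = 41507·24 + 33358·5 + 23924·13 + 65470·25 + 68207·23 = 4679481.
Share for C: 311012/4679481 = 0.06646.
n_C = 1000 × 0.06646 = 66.463... → 66.

66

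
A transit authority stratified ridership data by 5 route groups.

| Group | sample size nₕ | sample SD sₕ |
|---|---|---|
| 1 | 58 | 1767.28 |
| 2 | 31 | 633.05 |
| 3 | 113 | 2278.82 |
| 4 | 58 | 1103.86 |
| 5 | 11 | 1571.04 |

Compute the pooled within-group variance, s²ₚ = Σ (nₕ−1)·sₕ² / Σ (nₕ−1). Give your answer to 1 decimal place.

1: (58−1)·1767.28² = 57·3123278.5984 = 178026880.1088
2: (31−1)·633.05² = 30·400752.3025 = 12022569.075
3: (113−1)·2278.82² = 112·5193020.5924 = 581618306.3488
4: (58−1)·1103.86² = 57·1218506.8996 = 69454893.2772
5: (11−1)·1571.04² = 10·2468166.6816 = 24681666.816
Numerator = 865804315.6258; denominator = Σ(nₕ−1) = 266.
s²ₚ = 865804315.6258/266 = 3254903.442... → 3254903.4.

3254903.4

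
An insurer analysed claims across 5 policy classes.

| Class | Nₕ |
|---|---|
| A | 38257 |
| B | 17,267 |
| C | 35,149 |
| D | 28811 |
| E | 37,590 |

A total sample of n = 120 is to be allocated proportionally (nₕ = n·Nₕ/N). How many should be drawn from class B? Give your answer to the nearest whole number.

Share of class B = 17267/157074 = 0.10993.
Allocate 120 × 0.10993 = 13.191... → 13.

13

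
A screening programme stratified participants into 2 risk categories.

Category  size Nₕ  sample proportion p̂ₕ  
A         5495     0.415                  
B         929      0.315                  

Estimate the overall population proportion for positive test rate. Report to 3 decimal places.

N = 5495 + 929 = 6424.
Overall proportion = Σ (Nₕ/N)·p̂ₕ.
Σ Nₕp̂ₕ = 2280.425 + 292.635 = 2573.06.
2573.06 / 6424 = 0.40054... → 0.401.

0.401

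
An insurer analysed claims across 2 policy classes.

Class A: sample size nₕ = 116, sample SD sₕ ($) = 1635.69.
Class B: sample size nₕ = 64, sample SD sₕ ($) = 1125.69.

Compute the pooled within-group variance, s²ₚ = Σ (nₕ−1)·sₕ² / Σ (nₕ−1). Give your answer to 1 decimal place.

2177037.2

A: (116−1)·1635.69² = 115·2675481.7761 = 307680404.2515
B: (64−1)·1125.69² = 63·1267177.9761 = 79832212.4943
Numerator = 387512616.7458; denominator = Σ(nₕ−1) = 178.
s²ₚ = 387512616.7458/178 = 2177037.173... → 2177037.2.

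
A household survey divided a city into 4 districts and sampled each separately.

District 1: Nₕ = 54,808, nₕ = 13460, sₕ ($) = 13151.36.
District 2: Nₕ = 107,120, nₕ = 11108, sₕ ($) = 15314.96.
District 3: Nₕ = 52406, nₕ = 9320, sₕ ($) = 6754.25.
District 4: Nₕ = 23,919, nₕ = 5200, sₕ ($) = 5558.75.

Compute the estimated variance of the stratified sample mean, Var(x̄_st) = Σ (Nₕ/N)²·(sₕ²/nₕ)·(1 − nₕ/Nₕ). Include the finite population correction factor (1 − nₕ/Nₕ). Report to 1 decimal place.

4580.3

N = 238253. Term for each stratum: Wₕ²sₕ²/nₕ·(1−nₕ/Nₕ).
Var(x̄_st) = 513.0007 + 3825.7377 + 194.7058 + 46.8705 = 4580.3147 → 4580.3.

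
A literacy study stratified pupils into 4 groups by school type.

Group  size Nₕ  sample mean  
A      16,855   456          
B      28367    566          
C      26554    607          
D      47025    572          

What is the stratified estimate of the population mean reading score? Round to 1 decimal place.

x̄_st = (Σ Nₕx̄ₕ) / (Σ Nₕ) = (16855·456 + 28367·566 + 26554·607 + 47025·572) / 118801
= 66758180 / 118801 = 561.933... → 561.9.

561.9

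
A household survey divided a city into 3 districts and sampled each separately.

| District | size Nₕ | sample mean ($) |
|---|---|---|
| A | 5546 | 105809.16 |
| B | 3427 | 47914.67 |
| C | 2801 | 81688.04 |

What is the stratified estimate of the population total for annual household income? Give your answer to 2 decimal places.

A: 5546·105809.16 = 586817601.36
B: 3427·47914.67 = 164203574.09
C: 2801·81688.04 = 228808200.04
τ̂ = Σ Nₕx̄ₕ = 979829375.49.

979829375.49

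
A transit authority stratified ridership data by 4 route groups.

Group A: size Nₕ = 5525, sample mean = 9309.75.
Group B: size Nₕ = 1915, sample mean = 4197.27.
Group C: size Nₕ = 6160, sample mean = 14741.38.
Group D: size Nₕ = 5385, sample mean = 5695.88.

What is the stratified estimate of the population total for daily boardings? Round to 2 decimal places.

Population total = Σ Nₕ·x̄ₕ (each stratum's size times its mean).
5525·9309.75 + 1915·4197.27 + 6160·14741.38 + 5385·5695.88 = 51436368.75 + 8037772.05 + 90806900.8 + 30672313.8 = 180953355.40.

180953355.40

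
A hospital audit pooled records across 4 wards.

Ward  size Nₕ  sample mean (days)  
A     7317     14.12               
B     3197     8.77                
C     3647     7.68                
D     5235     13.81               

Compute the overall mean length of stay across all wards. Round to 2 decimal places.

11.94

N = 19396; weights Wₕ = Nₕ/N = (0.3772, 0.1648, 0.1880, 0.2699).
x̄_st = Σ Wₕ·x̄ₕ = 0.3772·14.12 + 0.1648·8.77 + 0.1880·7.68 + 0.2699·13.81 ≈ 11.9436...
→ 11.94.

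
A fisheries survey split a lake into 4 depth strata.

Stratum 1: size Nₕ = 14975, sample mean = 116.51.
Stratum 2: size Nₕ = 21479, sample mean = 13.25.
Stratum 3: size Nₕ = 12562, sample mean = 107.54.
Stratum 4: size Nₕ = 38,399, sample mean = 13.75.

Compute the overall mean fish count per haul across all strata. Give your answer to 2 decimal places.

N = 14975 + 21479 + 12562 + 38399 = 87415.
Weight each subgroup mean by Nₕ/N and sum.
Σ Nₕx̄ₕ = 14975·116.51 + 21479·13.25 + 12562·107.54 + 38399·13.75 = 1744737.25 + 284596.75 + 1350917.48 + 527986.25 = 3908237.73.
Divide by N: 3908237.73 / 87415 = 44.7090... → 44.71.

44.71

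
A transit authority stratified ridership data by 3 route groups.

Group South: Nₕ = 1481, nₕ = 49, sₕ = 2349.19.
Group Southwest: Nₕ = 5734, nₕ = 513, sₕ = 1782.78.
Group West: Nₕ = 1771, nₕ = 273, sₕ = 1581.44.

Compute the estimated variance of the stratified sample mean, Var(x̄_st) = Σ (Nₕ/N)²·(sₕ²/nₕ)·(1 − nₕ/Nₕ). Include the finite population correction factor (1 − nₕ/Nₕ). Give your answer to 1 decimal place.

N = 8986; Wₕ = Nₕ/N.
group South: (1481/8986)²·2349.19²/49·(1 − 49/1481) = 2958.0496
group Southwest: (5734/8986)²·1782.78²/513·(1 − 513/5734) = 2296.9773
group West: (1771/8986)²·1581.44²/273·(1 − 273/1771) = 300.9819
Sum = 5556.0087 → 5556.0.

5556.0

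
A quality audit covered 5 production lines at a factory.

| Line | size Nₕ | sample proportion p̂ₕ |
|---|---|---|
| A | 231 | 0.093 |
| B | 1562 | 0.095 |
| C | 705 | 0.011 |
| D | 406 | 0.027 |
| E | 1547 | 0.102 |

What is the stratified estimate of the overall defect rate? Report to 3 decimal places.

0.078

N = 231 + 1562 + 705 + 406 + 1547 = 4451.
Overall proportion = Σ (Nₕ/N)·p̂ₕ.
Σ Nₕp̂ₕ = 21.483 + 148.39 + 7.755 + 10.962 + 157.794 = 346.384.
346.384 / 4451 = 0.07782... → 0.078.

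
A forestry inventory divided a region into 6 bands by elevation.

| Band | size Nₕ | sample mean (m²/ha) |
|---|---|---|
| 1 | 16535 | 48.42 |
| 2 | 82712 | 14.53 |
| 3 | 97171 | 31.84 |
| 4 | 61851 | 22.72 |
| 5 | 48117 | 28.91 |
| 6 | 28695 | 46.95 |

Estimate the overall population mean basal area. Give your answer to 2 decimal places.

x̄_st = (Σ Nₕx̄ₕ) / (Σ Nₕ) = (16535·48.42 + 82712·14.53 + 97171·31.84 + 61851·22.72 + 48117·28.91 + 28695·46.95) / 335081
= 9239902.14 / 335081 = 27.5751... → 27.58.

27.58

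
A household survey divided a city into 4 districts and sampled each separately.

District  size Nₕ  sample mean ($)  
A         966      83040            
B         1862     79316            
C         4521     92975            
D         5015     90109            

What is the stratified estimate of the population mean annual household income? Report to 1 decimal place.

x̄_st = (Σ Nₕx̄ₕ) / (Σ Nₕ) = (966·83040 + 1862·79316 + 4521·92975 + 5015·90109) / 12364
= 1100139642 / 12364 = 88979.266... → 88979.3.

88979.3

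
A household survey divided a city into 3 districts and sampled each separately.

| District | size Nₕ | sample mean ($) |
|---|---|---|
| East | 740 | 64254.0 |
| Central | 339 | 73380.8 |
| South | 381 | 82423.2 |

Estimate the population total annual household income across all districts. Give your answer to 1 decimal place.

East: 740·64254.0 = 47547960
Central: 339·73380.8 = 24876091.2
South: 381·82423.2 = 31403239.2
τ̂ = Σ Nₕx̄ₕ = 103827290.4.

103827290.4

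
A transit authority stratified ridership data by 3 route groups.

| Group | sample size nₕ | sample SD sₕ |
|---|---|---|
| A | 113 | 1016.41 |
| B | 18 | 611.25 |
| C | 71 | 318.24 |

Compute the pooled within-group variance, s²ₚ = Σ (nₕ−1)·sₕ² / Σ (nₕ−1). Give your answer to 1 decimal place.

Degrees of freedom: 112 + 17 + 70 = 199.
Σ(nₕ−1)sₕ² = 112·1033089.2881 + 17·373626.5625 + 70·101276.6976 = 129147020.6617.
s²ₚ = 129147020.6617 / 199 = 648980.003... → 648980.0.

648980.0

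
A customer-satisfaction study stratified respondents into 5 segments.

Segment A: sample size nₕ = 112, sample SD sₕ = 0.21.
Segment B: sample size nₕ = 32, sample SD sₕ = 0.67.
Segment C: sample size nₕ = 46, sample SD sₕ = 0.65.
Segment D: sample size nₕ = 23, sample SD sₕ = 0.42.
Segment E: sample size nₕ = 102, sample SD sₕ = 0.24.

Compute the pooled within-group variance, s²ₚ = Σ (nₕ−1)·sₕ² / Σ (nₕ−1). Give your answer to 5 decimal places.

A: (112−1)·0.21² = 111·0.0441 = 4.8951
B: (32−1)·0.67² = 31·0.4489 = 13.9159
C: (46−1)·0.65² = 45·0.4225 = 19.0125
D: (23−1)·0.42² = 22·0.1764 = 3.8808
E: (102−1)·0.24² = 101·0.0576 = 5.8176
Numerator = 47.5219; denominator = Σ(nₕ−1) = 310.
s²ₚ = 47.5219/310 = 0.1532965... → 0.15330.

0.15330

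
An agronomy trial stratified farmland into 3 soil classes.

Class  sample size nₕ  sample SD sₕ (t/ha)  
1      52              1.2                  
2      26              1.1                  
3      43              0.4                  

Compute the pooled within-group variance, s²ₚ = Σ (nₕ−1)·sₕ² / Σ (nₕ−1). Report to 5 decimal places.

Degrees of freedom: 51 + 25 + 42 = 118.
Σ(nₕ−1)sₕ² = 51·1.44 + 25·1.21 + 42·0.16 = 110.41.
s²ₚ = 110.41 / 118 = 0.9356780... → 0.93568.

0.93568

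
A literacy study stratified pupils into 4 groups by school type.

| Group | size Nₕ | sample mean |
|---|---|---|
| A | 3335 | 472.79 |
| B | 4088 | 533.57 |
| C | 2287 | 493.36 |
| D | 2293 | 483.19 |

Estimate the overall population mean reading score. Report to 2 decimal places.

499.40

N = 3335 + 4088 + 2287 + 2293 = 12003.
Overall mean = Σ (Nₕ/N)·x̄ₕ — weight by population share, not a simple average.
Σ Nₕx̄ₕ = 3335·472.79 + 4088·533.57 + 2287·493.36 + 2293·483.19 = 1576754.65 + 2181234.16 + 1128314.32 + 1107954.67 = 5994257.8.
Divide by N: 5994257.8 / 12003 = 499.3966... → 499.40.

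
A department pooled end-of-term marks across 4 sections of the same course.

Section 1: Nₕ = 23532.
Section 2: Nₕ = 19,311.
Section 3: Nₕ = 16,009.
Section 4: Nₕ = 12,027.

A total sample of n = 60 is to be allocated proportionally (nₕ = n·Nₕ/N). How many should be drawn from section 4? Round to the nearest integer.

Share of section 4 = 12027/70879 = 0.16968.
Allocate 60 × 0.16968 = 10.181... → 10.

10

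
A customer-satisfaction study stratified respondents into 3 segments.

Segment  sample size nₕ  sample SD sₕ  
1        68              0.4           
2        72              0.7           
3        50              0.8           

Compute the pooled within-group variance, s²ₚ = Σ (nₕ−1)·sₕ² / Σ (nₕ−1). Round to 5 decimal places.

1: (68−1)·0.4² = 67·0.16 = 10.72
2: (72−1)·0.7² = 71·0.49 = 34.79
3: (50−1)·0.8² = 49·0.64 = 31.36
Numerator = 76.87; denominator = Σ(nₕ−1) = 187.
s²ₚ = 76.87/187 = 0.4110695... → 0.41107.

0.41107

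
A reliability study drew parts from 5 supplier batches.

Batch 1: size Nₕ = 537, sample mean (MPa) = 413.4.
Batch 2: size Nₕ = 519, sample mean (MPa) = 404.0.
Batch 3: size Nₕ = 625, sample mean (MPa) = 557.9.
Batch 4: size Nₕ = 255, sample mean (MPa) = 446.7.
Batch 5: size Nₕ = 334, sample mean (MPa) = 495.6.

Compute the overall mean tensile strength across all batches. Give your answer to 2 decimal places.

466.87

N = 2270; weights Wₕ = Nₕ/N = (0.2366, 0.2286, 0.2753, 0.1123, 0.1471).
x̄_st = Σ Wₕ·x̄ₕ = 0.2366·413.4 + 0.2286·404.0 + 0.2753·557.9 + 0.1123·446.7 + 0.1471·495.6 ≈ 466.8715...
→ 466.87.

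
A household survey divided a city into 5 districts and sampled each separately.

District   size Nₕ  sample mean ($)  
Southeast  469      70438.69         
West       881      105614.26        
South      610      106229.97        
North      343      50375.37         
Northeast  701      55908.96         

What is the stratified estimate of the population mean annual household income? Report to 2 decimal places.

82341.25

N = 469 + 881 + 610 + 343 + 701 = 3004.
Weight each subgroup mean by Nₕ/N and sum.
Σ Nₕx̄ₕ = 469·70438.69 + 881·105614.26 + 610·106229.97 + 343·50375.37 + 701·55908.96 = 33035745.61 + 93046163.06 + 64800281.7 + 17278751.91 + 39192180.96 = 247353123.24.
Divide by N: 247353123.24 / 3004 = 82341.2527... → 82341.25.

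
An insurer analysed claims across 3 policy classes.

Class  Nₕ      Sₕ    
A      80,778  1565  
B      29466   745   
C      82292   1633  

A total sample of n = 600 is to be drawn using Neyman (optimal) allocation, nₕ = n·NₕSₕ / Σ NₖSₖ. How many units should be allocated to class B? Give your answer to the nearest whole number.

Σ NₕSₕ = 80778·1565 + 29466·745 + 82292·1633 = 282752576.
Share for B: 21952170/282752576 = 0.07764.
n_B = 600 × 0.07764 = 46.582... → 47.

47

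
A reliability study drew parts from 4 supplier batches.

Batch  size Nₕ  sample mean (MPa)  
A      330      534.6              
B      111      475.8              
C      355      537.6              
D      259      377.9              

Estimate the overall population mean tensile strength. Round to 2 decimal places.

490.95

N = 330 + 111 + 355 + 259 = 1055.
The stratified mean weights each stratum mean by its population share Nₕ/N.
Σ Nₕx̄ₕ = 330·534.6 + 111·475.8 + 355·537.6 + 259·377.9 = 176418 + 52813.8 + 190848 + 97876.1 = 517955.9.
Divide by N: 517955.9 / 1055 = 490.9535... → 490.95.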